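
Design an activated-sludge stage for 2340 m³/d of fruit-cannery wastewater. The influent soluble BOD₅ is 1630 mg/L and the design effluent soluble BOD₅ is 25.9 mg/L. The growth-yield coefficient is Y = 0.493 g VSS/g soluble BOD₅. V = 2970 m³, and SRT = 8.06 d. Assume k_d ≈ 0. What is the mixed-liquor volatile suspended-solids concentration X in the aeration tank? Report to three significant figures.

From V·X = Y·Q·(S₀ − S)·θ_c (decay neglected): X = 0.493 × 2340 × (1630 − 25.9) × 8.06 / 2970 = 5022 mg/L.

X ≈ 5020 mg/L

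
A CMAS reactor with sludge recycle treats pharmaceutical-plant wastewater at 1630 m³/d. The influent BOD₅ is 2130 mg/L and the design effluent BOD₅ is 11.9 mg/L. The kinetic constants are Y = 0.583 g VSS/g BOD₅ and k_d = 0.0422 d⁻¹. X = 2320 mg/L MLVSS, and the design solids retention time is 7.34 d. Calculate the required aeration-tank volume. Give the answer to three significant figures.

Rearranging the biomass balance for a CMAS with decay, V = Y·Q·ΔS·θ_c / [X·(1+k_d θ_c)] = 0.583 × 1630 × (2130 − 11.9) × 7.34 / [2320 × (1 + 0.0422 × 7.34)] = 1.48×10^7 / 3039 = 4862 m³.

V ≈ 4860 m³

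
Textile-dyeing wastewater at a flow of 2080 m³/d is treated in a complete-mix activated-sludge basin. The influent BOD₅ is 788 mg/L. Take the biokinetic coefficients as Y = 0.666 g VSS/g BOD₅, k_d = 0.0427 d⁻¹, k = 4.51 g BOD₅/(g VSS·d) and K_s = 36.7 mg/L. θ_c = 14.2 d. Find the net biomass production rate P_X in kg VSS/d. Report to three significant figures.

P_X ≈ 678 kg VSS/d

From the Monod/SRT balance for a CMAS, S = K_s·(1+k_d θ_c)/[θ_c·(Y k − k_d) − 1] = 36.7 × (1 + 0.0427 × 14.2) / [14.2 × (0.666 × 4.51 − 0.0427) − 1] = 58.95 / 41.05 = 1.436 mg/L.
Correct the yield for decay: Y_obs = Y/(1 + k_d θ_c) = 0.666 / (1 + 0.0427 × 14.2) = 0.666 / 1.606 = 0.4146.
Mass of BOD₅ removed per day: Q(S₀ − S) = 2080 × 786.6 g/m³ = 1636 kg/d.
P_X = Y_obs · Q(S₀ − S) = 0.4146 × 1636 = 678.3 kg VSS/d.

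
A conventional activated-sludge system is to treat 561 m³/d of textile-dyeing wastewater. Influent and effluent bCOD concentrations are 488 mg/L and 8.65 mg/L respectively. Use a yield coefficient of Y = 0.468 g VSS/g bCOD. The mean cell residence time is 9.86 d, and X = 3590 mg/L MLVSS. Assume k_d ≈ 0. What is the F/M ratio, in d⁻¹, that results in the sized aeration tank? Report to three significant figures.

With k_d = 0 the design equation reduces to V = Y Q (S₀−S) θ_c / X = 0.468 × 561 × (488 − 8.65) × 9.86 / 3590 = 345.7 m³.
F/M = applied load / biomass = Q·S₀/(V·X) = 561 × 488 / (345.7 × 3590) = 0.2206 d⁻¹.

F/M ≈ 0.221 d⁻¹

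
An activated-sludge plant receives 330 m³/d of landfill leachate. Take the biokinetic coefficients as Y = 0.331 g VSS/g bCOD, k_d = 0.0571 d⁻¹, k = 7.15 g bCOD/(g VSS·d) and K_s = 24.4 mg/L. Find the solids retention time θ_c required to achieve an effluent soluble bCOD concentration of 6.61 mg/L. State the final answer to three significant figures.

θ_c ≈ 2.24 d

Specific growth rate at S = 6.61 mg/L: μ = YkS/(K_s+S) = 0.331·7.15·6.61/(24.4+6.61) = 0.5045 d⁻¹.
1/θ_c = 0.5045 − 0.0571 = 0.4474 d⁻¹, so θ_c = 2.235 d.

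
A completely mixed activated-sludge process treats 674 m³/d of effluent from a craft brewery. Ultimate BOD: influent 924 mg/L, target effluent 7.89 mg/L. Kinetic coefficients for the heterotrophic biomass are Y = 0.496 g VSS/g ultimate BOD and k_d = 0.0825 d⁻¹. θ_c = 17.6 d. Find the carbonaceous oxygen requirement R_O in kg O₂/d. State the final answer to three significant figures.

R_O ≈ 440 kg O₂/d

Observed yield with endogenous decay: Y_obs = Y / (1 + k_d·θ_c) = 0.496 / (1 + 0.0825 × 17.6) = 0.496 / 2.452 = 0.2023 g VSS/g ultimate BOD.
Mass of ultimate BOD removed per day: Q(S₀ − S) = 674 × 916.1 g/m³ = 617.5 kg/d.
Biomass synthesised: P_X = Y_obs × 617.5 = 124.9 kg VSS/d.
R_O = Q·(S₀ − S) − 1.42·P_X = 617.5 − 1.42 × 124.9 = 440.1 kg O₂/d.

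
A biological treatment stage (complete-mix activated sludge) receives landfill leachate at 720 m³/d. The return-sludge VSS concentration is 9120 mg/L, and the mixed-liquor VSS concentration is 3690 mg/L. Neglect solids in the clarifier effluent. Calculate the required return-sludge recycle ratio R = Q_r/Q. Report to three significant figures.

R ≈ 0.680

R = Q_r/Q = X/(X_r − X) = 3690 / (9120 − 3690) = 0.6796.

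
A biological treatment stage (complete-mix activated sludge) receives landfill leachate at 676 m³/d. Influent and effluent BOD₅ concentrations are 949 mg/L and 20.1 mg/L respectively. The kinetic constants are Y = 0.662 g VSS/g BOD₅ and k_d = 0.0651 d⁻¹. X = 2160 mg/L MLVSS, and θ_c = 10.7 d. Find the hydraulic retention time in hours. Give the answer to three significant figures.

Steady-state biomass mass balance: V·X·(1 + k_d·θ_c) = Y·Q·(S₀ − S)·θ_c, so V = 0.662 × 676 × (949 − 20.1) × 10.7 / [2160 × (1 + 0.0651 × 10.7)] = 4.45×10^6 / 3665 = 1214 m³.
Hydraulic retention time τ = V/Q = 1214 / 676 = 1.795 d = 43.09 h.

τ ≈ 43.1 h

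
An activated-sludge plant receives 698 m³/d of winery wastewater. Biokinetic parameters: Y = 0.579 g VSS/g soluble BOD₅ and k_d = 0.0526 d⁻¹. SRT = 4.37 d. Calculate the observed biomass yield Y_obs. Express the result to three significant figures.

Y_obs ≈ 0.471 g VSS/g soluble BOD₅

Observed yield with endogenous decay: Y_obs = Y / (1 + k_d·θ_c) = 0.579 / (1 + 0.0526 × 4.37) = 0.579 / 1.230 = 0.4708 g VSS/g soluble BOD₅.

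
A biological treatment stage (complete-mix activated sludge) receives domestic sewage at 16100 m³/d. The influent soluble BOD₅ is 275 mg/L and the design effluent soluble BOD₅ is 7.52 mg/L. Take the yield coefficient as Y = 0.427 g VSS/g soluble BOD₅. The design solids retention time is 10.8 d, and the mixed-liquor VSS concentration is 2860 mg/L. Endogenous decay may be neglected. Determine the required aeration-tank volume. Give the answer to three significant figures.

With k_d = 0 the design equation reduces to V = Y Q (S₀−S) θ_c / X = 0.427 × 16100 × (275 − 7.52) × 10.8 / 2860 = 6944 m³.

V ≈ 6940 m³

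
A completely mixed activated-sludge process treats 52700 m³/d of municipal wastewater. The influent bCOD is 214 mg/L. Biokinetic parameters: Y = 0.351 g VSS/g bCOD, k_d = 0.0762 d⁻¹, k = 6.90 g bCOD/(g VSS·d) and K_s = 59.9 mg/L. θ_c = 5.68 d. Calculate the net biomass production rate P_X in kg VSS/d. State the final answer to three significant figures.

For a completely mixed reactor with recycle the Lawrence–McCarty relation gives S = K_s·(1 + k_d·θ_c) / [θ_c·(Y·k − k_d) − 1] = 59.9 × (1 + 0.0762 × 5.68) / [5.68 × (0.351 × 6.90 − 0.0762) − 1] = 85.83 / 12.32 = 6.964 mg/L.
Observed yield with endogenous decay: Y_obs = Y / (1 + k_d·θ_c) = 0.351 / (1 + 0.0762 × 5.68) = 0.351 / 1.433 = 0.2450 g VSS/g bCOD.
Q·(S₀ − S) = 52700 × (214 − 6.96) × 10⁻³ = 10911 kg/d removed.
Net biomass production P_X = Y_obs × Q·(S₀ − S) = 0.2450 × 10911 = 2673 kg VSS/d.

P_X ≈ 2670 kg VSS/d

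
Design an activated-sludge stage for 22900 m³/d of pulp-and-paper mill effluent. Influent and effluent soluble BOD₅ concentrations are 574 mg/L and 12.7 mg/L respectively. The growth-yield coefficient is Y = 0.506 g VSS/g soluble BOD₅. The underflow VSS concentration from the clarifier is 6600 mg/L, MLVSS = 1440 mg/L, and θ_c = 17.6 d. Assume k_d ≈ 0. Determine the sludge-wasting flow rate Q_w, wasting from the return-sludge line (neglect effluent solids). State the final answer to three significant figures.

Biomass mass balance (decay neglected): V·X = Y·Q·(S₀ − S)·θ_c, so V = 0.506 × 22900 × (574 − 12.7) × 17.6 / 1440 = 79493 m³.
Q_w = (V·X)/(θ_c X_r) = 79493 × 1440 / (17.6 × 6600) = 985.5 m³/d.

Q_w ≈ 985 m³/d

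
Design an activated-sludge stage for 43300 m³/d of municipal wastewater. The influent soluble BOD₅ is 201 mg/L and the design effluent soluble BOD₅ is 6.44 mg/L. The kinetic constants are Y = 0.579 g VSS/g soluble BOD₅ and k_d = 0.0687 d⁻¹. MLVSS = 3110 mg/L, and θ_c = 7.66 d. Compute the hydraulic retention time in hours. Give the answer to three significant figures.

τ ≈ 4.36 h

Rearranging the biomass balance for a CMAS with decay, V = Y·Q·ΔS·θ_c / [X·(1+k_d θ_c)] = 0.579 × 43300 × (201 − 6.44) × 7.66 / [3110 × (1 + 0.0687 × 7.66)] = 3.74×10^7 / 4747 = 7872 m³.
HRT = V/Q = 7872 m³ / 43300 m³·d⁻¹ = 0.1818 d × 24 = 4.363 h.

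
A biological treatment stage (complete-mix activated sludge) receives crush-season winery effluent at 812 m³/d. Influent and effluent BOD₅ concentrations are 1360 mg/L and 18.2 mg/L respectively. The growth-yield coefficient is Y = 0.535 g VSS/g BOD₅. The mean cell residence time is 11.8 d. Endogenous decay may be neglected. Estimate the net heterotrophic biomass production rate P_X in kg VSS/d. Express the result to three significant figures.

P_X ≈ 583 kg VSS/d

No decay correction is needed, so Y_obs = Y = 0.535.
Substrate removed = Q·(S₀ − S) = 812 m³/d × (1360 − 18.2) g/m³ = 1.09×10^6 g/d = 1090 kg/d.
Biomass produced: P_X = Y_obs·Q·ΔS = 0.5350 × 1090 ≈ 582.9 kg VSS/d.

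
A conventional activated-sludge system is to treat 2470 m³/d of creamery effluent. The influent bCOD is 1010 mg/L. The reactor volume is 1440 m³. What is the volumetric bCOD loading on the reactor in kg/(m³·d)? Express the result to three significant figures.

Volumetric loading L_v = Q·S₀ / V = 2470 × 1010 g/m³ / 1440 m³ = 1732 g/(m³·d) = 1.732 kg bCOD/(m³·d).

L_v ≈ 1.73 kg bCOD/(m³·d)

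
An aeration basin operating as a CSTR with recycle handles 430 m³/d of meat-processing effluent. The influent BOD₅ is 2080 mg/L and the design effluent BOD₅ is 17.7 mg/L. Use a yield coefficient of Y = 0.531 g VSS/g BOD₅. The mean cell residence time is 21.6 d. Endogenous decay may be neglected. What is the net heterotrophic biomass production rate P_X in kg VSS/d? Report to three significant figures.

Since k_d ≈ 0, Y_obs = Y = 0.531 g VSS/g BOD₅.
Mass of BOD₅ removed per day: Q(S₀ − S) = 430 × 2062 g/m³ = 886.8 kg/d.
P_X = Y_obs · Q(S₀ − S) = 0.5310 × 886.8 = 470.9 kg VSS/d.

P_X ≈ 471 kg VSS/d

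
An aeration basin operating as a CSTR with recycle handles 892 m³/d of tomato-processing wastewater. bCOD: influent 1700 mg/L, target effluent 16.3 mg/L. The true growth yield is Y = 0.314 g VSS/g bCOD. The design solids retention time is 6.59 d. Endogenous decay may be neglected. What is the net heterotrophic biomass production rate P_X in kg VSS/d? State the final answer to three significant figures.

P_X ≈ 472 kg VSS/d

With endogenous decay neglected, the observed yield equals the true yield: Y_obs = Y = 0.314 g VSS/g bCOD.
Mass of bCOD removed per day: Q(S₀ − S) = 892 × 1684 g/m³ = 1502 kg/d.
So the net sludge growth is P_X = 0.3140 × 1502 = 471.6 kg VSS/d.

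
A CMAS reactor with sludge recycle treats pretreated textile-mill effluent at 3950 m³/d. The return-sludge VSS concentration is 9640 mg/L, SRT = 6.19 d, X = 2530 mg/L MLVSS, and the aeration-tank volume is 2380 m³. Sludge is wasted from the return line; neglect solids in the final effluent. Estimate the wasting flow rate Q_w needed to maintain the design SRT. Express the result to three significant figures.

Wasting from the return line (neglecting effluent solids): Q_w = V·X / (θ_c·X_r) = 2380 × 2530 / (6.19 × 9640) = 100.9 m³/d.

Q_w ≈ 101 m³/d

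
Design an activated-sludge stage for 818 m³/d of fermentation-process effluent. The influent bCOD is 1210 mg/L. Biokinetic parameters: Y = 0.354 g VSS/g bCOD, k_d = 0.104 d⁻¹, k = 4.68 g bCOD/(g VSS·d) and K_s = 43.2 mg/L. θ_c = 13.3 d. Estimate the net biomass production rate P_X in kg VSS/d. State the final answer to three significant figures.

From the Monod/SRT balance for a CMAS, S = K_s·(1+k_d θ_c)/[θ_c·(Y k − k_d) − 1] = 43.2 × (1 + 0.104 × 13.3) / [13.3 × (0.354 × 4.68 − 0.104) − 1] = 103.0 / 19.65 = 5.239 mg/L.
Y_obs = Y / (1 + k_d θ_c) = 0.354 / (1 + 0.104 × 13.3) = 0.354 / 2.383 = 0.1485.
Mass of bCOD removed per day: Q(S₀ − S) = 818 × 1205 g/m³ = 985.5 kg/d.
P_X = Y_obs · Q(S₀ − S) = 0.1485 × 985.5 = 146.4 kg VSS/d.

P_X ≈ 146 kg VSS/d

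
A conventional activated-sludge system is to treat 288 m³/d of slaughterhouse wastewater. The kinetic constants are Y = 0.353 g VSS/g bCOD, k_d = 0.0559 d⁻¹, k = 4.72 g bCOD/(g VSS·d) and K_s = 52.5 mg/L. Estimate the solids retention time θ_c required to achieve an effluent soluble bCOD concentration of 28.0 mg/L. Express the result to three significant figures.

θ_c ≈ 1.91 d

At the target effluent, Y k S/(K_s+S) = 0.353×4.72×28.0/80.50 = 0.5795 d⁻¹.
θ_c = 1/(μ − k_d) = 1/(0.5795 − 0.0559) = 1/0.5236 = 1.910 d.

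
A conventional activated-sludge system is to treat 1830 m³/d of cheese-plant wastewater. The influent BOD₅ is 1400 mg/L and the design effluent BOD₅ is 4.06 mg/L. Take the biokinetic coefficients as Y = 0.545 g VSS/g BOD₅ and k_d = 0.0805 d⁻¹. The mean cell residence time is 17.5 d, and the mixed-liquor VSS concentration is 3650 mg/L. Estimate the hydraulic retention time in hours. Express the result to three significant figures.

τ ≈ 36.3 h

From the SRT design equation V = Y Q (S₀−S) θ_c / [X (1 + k_d θ_c)] = 0.545 × 1830 × (1400 − 4.06) × 17.5 / [3650 × (1 + 0.0805 × 17.5)] = 2.44×10^7 / 8792 = 2771 m³.
Hydraulic retention time τ = V/Q = 2771 / 1830 = 1.514 d = 36.34 h.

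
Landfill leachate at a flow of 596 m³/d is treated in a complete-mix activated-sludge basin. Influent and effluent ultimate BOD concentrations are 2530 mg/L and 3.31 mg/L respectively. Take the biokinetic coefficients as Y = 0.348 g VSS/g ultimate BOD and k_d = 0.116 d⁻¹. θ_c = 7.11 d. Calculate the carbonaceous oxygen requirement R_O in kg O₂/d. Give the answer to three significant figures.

R_O ≈ 1100 kg O₂/d

Observed yield with endogenous decay: Y_obs = Y / (1 + k_d·θ_c) = 0.348 / (1 + 0.116 × 7.11) = 0.348 / 1.825 = 0.1907 g VSS/g ultimate BOD.
Mass of ultimate BOD removed per day: Q(S₀ − S) = 596 × 2527 g/m³ = 1506 kg/d.
Net sludge production P_X = 0.1907 × 1506 = 287.2 kg VSS/d.
R_O = Q·ΔS − 1.42 P_X = 1506 − 407.8 = 1098 kg O₂/d.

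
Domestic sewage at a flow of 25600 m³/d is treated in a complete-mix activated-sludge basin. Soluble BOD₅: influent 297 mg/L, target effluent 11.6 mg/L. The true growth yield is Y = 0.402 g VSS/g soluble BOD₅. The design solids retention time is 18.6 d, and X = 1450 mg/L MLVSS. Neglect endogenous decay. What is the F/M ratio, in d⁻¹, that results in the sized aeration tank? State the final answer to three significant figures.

With k_d = 0 the design equation reduces to V = Y Q (S₀−S) θ_c / X = 0.402 × 25600 × (297 − 11.6) × 18.6 / 1450 = 37676 m³.
F/M = applied load / biomass = Q·S₀/(V·X) = 25600 × 297 / (37676 × 1450) = 0.1392 d⁻¹.

F/M ≈ 0.139 d⁻¹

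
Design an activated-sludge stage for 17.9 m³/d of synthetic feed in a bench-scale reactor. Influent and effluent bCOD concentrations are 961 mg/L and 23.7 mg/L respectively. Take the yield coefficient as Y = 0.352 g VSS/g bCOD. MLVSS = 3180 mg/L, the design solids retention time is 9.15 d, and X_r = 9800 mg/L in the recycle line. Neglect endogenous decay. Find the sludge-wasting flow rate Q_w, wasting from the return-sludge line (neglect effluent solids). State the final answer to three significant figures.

Q_w ≈ 0.603 m³/d

Biomass mass balance (decay neglected): V·X = Y·Q·(S₀ − S)·θ_c, so V = 0.352 × 17.9 × (961 − 23.7) × 9.15 / 3180 = 16.99 m³.
Wasting from the return line (neglecting effluent solids): Q_w = V·X / (θ_c·X_r) = 16.99 × 3180 / (9.15 × 9800) = 0.6026 m³/d.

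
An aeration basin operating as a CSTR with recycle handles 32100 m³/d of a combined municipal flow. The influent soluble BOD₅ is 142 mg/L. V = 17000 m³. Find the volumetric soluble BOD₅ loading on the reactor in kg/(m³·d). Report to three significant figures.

L_v ≈ 0.268 kg soluble BOD₅/(m³·d)

Volumetric loading L_v = Q·S₀ / V = 32100 × 142 g/m³ / 17000 m³ = 268.1 g/(m³·d) = 0.2681 kg soluble BOD₅/(m³·d).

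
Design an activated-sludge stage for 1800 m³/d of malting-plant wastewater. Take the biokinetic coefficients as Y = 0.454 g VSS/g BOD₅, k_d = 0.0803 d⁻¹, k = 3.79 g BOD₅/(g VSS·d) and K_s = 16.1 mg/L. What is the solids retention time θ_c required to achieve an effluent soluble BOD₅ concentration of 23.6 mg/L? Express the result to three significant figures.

From 1/θ_c = Y·k·S/(K_s + S) − k_d: Y·k·S/(K_s+S) = 0.454 × 3.79 × 23.6 / (16.1 + 23.6) = 1.023 d⁻¹.
θ_c = 1/(μ − k_d) = 1/(1.023 − 0.0803) = 1/0.9426 = 1.061 d.

θ_c ≈ 1.06 d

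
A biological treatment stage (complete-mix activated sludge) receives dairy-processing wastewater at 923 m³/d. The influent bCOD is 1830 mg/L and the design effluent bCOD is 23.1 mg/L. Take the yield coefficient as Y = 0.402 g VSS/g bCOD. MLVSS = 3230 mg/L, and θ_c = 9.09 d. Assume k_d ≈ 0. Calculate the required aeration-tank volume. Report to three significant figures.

Biomass mass balance (decay neglected): V·X = Y·Q·(S₀ − S)·θ_c, so V = 0.402 × 923 × (1830 − 23.1) × 9.09 / 3230 = 1887 m³.

V ≈ 1890 m³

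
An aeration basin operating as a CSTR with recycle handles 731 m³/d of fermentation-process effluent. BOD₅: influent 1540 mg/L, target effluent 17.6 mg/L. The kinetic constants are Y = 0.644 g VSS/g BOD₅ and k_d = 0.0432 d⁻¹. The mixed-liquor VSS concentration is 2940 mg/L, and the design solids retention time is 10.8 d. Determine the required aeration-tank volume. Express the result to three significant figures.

V ≈ 1800 m³

From the SRT design equation V = Y Q (S₀−S) θ_c / [X (1 + k_d θ_c)] = 0.644 × 731 × (1540 − 17.6) × 10.8 / [2940 × (1 + 0.0432 × 10.8)] = 7.74×10^6 / 4312 = 1795 m³.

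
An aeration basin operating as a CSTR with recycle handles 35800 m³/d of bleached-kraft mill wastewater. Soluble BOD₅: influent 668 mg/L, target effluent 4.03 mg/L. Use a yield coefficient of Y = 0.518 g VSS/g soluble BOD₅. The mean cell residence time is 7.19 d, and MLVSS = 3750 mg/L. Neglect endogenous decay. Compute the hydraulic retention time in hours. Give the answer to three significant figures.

With k_d = 0 the design equation reduces to V = Y Q (S₀−S) θ_c / X = 0.518 × 35800 × (668 − 4.03) × 7.19 / 3750 = 23608 m³.
HRT = V/Q = 23608 m³ / 35800 m³·d⁻¹ = 0.6594 d × 24 = 15.83 h.

τ ≈ 15.8 h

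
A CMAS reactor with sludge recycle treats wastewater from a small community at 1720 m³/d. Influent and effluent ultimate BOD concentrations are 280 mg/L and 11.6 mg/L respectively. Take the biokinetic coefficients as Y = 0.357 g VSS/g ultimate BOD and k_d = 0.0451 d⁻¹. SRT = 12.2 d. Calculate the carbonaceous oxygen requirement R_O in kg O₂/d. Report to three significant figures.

Y_obs = Y / (1 + k_d θ_c) = 0.357 / (1 + 0.0451 × 12.2) = 0.357 / 1.550 = 0.2303.
Mass of ultimate BOD removed per day: Q(S₀ − S) = 1720 × 268.4 g/m³ = 461.6 kg/d.
P_X = Y_obs·Q·(S₀ − S) = 0.2303 × 461.6 = 106.3 kg VSS/d.
Carbonaceous O₂ demand = substrate oxidised − cell-mass equivalent = 461.6 − 1.42 × 106.3 = 310.7 kg O₂/d.

R_O ≈ 311 kg O₂/d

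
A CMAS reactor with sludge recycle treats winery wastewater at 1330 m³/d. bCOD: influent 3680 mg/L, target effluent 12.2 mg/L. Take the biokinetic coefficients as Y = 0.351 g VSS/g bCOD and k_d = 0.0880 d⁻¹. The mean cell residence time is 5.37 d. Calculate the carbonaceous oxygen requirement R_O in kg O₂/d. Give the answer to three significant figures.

The observed yield is Y_obs = Y/(1 + k_d·θ_c) = 0.351 / (1 + 0.0880 × 5.37) = 0.351 / 1.473 = 0.2384 g VSS per g bCOD removed.
Mass of bCOD removed per day: Q(S₀ − S) = 1330 × 3668 g/m³ = 4878 kg/d.
P_X = Y_obs·Q·(S₀ − S) = 0.2384 × 4878 = 1163 kg VSS/d.
Carbonaceous O₂ demand = substrate oxidised − cell-mass equivalent = 4878 − 1.42 × 1163 = 3227 kg O₂/d.

R_O ≈ 3230 kg O₂/d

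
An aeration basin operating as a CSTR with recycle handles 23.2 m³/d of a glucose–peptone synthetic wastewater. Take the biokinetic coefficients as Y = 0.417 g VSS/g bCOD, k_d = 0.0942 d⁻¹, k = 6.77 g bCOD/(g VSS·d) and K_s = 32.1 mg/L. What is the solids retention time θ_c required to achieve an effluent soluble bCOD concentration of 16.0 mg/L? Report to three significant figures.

Specific growth rate at S = 16.0 mg/L: μ = YkS/(K_s+S) = 0.417·6.77·16.0/(32.1+16.0) = 0.9391 d⁻¹.
1/θ_c = 0.9391 − 0.0942 = 0.8449 d⁻¹, so θ_c = 1.184 d.

θ_c ≈ 1.18 d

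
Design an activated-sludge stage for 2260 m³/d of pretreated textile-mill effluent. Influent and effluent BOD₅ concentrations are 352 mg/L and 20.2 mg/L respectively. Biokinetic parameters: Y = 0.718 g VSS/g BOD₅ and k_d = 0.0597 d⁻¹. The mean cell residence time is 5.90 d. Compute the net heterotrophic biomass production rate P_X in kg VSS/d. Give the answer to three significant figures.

The observed yield is Y_obs = Y/(1 + k_d·θ_c) = 0.718 / (1 + 0.0597 × 5.90) = 0.718 / 1.352 = 0.5310 g VSS per g BOD₅ removed.
ΔS = 352 − 20.2 = 331.8 mg/L, so the substrate removal rate is 2260 × 331.8/1000 = 749.9 kg BOD₅/d.
So the net sludge growth is P_X = 0.5310 × 749.9 = 398.2 kg VSS/d.

P_X ≈ 398 kg VSS/d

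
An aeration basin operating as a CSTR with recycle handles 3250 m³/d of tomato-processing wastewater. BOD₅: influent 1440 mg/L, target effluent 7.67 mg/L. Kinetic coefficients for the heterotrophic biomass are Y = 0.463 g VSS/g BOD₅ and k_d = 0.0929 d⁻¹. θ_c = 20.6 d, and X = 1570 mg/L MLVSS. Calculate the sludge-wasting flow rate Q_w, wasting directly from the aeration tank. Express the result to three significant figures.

Q_w ≈ 471 m³/d

From the SRT design equation V = Y Q (S₀−S) θ_c / [X (1 + k_d θ_c)] = 0.463 × 3250 × (1440 − 7.67) × 20.6 / [1570 × (1 + 0.0929 × 20.6)] = 4.44×10^7 / 4575 = 9706 m³.
With mixed-liquor wasting, θ_c = V/Q_w, so Q_w = V/θ_c = 9706/20.6 = 471.1 m³/d.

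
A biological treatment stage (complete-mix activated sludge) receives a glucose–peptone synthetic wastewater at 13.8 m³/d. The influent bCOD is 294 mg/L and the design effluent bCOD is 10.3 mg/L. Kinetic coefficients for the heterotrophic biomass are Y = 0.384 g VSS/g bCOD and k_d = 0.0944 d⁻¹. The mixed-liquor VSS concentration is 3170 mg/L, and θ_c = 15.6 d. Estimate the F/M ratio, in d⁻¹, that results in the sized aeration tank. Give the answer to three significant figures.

F/M ≈ 0.428 d⁻¹

Rearranging the biomass balance for a CMAS with decay, V = Y·Q·ΔS·θ_c / [X·(1+k_d θ_c)] = 0.384 × 13.8 × (294 − 10.3) × 15.6 / [3170 × (1 + 0.0944 × 15.6)] = 2.35×10^4 / 7838 = 2.992 m³.
F/M = applied load / biomass = Q·S₀/(V·X) = 13.8 × 294 / (2.992 × 3170) = 0.4278 d⁻¹.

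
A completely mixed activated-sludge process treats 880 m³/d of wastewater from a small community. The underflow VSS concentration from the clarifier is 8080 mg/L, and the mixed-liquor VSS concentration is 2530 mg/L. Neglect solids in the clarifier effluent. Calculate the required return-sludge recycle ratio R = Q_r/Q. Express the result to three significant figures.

Solids balance on the clarifier gives (1+R)X = R·X_r, so R = X/(X_r − X) = 2530 / (8080 − 2530) = 0.4559.

R ≈ 0.456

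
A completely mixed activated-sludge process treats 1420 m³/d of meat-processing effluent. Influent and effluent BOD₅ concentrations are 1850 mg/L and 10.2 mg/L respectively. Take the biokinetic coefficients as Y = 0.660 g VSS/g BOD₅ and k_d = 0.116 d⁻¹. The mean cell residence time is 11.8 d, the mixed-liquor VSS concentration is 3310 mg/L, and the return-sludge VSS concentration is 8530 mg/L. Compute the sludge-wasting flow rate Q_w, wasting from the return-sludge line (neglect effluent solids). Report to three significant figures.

Q_w ≈ 85.3 m³/d

Steady-state biomass mass balance: V·X·(1 + k_d·θ_c) = Y·Q·(S₀ − S)·θ_c, so V = 0.660 × 1420 × (1850 − 10.2) × 11.8 / [3310 × (1 + 0.116 × 11.8)] = 2.03×10^7 / 7841 = 2595 m³.
Wasting from the return line (neglecting effluent solids): Q_w = V·X / (θ_c·X_r) = 2595 × 3310 / (11.8 × 8530) = 85.33 m³/d.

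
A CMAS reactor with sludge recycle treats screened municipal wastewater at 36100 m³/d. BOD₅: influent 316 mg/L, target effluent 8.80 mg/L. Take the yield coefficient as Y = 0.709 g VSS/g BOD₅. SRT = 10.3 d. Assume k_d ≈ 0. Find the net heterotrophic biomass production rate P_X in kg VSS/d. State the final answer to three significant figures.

Since k_d ≈ 0, Y_obs = Y = 0.709 g VSS/g BOD₅.
ΔS = 316 − 8.80 = 307.2 mg/L, so the substrate removal rate is 36100 × 307.2/1000 = 11090 kg BOD₅/d.
Biomass produced: P_X = Y_obs·Q·ΔS = 0.7090 × 11090 ≈ 7863 kg VSS/d.

P_X ≈ 7860 kg VSS/d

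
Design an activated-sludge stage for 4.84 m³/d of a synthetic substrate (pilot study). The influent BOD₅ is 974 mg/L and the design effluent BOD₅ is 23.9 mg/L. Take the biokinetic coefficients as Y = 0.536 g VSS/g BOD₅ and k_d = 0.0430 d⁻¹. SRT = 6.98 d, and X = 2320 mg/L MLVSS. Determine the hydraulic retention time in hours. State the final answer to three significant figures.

From the SRT design equation V = Y Q (S₀−S) θ_c / [X (1 + k_d θ_c)] = 0.536 × 4.84 × (974 − 23.9) × 6.98 / [2320 × (1 + 0.0430 × 6.98)] = 1.72×10^4 / 3016 = 5.704 m³.
HRT = V/Q = 5.704 m³ / 4.84 m³·d⁻¹ = 1.178 d × 24 = 28.28 h.

τ ≈ 28.3 h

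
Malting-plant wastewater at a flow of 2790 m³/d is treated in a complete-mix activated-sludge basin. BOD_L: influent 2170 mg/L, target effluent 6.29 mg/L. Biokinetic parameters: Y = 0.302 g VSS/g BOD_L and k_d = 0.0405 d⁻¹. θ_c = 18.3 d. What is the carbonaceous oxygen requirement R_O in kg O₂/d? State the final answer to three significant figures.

The observed yield is Y_obs = Y/(1 + k_d·θ_c) = 0.302 / (1 + 0.0405 × 18.3) = 0.302 / 1.741 = 0.1734 g VSS per g BOD_L removed.
ΔS = 2170 − 6.29 = 2164 mg/L, so the substrate removal rate is 2790 × 2164/1000 = 6037 kg BOD_L/d.
Net sludge production P_X = 0.1734 × 6037 = 1047 kg VSS/d.
Carbonaceous O₂ demand = substrate oxidised − cell-mass equivalent = 6037 − 1.42 × 1047 = 4550 kg O₂/d.

R_O ≈ 4550 kg O₂/d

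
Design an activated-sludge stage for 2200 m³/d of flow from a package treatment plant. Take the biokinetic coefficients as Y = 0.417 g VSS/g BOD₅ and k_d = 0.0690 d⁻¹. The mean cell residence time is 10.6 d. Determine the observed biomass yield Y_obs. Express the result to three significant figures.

Correct the yield for decay: Y_obs = Y/(1 + k_d θ_c) = 0.417 / (1 + 0.0690 × 10.6) = 0.417 / 1.731 = 0.2408.

Y_obs ≈ 0.241 g VSS/g BOD₅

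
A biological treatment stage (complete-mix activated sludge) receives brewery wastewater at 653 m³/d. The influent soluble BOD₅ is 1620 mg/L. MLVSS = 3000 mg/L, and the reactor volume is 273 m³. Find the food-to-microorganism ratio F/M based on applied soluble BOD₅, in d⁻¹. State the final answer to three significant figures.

F/M ≈ 1.29 d⁻¹

F/M = Q·S₀ / (V·X) = 653 × 1620 / (273.0 × 3000) = 1.292 g soluble BOD₅·(g VSS·d)⁻¹.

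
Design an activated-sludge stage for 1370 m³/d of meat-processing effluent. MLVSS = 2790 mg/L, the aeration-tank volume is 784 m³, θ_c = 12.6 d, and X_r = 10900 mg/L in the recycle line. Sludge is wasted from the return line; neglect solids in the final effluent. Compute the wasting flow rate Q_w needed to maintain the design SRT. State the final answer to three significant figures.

Q_w ≈ 15.9 m³/d

Wasting from the return line (neglecting effluent solids): Q_w = V·X / (θ_c·X_r) = 784.0 × 2790 / (12.6 × 10900) = 15.93 m³/d.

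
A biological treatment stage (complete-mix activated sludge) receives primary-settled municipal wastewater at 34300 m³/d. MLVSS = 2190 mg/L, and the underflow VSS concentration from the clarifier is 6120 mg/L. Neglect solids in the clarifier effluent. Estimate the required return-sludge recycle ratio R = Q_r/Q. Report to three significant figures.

R ≈ 0.557

R = Q_r/Q = X/(X_r − X) = 2190 / (6120 − 2190) = 0.5573.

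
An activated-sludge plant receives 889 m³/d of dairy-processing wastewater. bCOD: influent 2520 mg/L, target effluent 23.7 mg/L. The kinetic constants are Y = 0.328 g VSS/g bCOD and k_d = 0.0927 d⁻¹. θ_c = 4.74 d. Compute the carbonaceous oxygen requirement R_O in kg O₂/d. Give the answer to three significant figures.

The observed yield is Y_obs = Y/(1 + k_d·θ_c) = 0.328 / (1 + 0.0927 × 4.74) = 0.328 / 1.439 = 0.2279 g VSS per g bCOD removed.
Mass of bCOD removed per day: Q(S₀ − S) = 889 × 2496 g/m³ = 2219 kg/d.
Net sludge production P_X = 0.2279 × 2219 = 505.7 kg VSS/d.
R_O = Q·(S₀ − S) − 1.42·P_X = 2219 − 1.42 × 505.7 = 1501 kg O₂/d.

R_O ≈ 1500 kg O₂/d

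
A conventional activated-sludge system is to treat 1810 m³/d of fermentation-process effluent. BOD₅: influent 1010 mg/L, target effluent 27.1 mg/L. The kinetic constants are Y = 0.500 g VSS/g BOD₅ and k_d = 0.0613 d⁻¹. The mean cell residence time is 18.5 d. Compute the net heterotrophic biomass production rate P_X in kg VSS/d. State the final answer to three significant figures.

Observed yield with endogenous decay: Y_obs = Y / (1 + k_d·θ_c) = 0.500 / (1 + 0.0613 × 18.5) = 0.500 / 2.134 = 0.2343 g VSS/g BOD₅.
ΔS = 1010 − 27.1 = 982.9 mg/L, so the substrate removal rate is 1810 × 982.9/1000 = 1779 kg BOD₅/d.
P_X = Y_obs · Q(S₀ − S) = 0.2343 × 1779 = 416.8 kg VSS/d.

P_X ≈ 417 kg VSS/d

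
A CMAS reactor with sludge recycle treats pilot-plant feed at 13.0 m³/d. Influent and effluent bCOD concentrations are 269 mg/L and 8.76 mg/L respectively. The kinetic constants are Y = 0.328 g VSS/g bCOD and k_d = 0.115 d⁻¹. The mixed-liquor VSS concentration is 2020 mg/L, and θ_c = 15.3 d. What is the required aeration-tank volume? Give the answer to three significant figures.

V ≈ 3.05 m³

Steady-state biomass mass balance: V·X·(1 + k_d·θ_c) = Y·Q·(S₀ − S)·θ_c, so V = 0.328 × 13.0 × (269 − 8.76) × 15.3 / [2020 × (1 + 0.115 × 15.3)] = 1.7×10^4 / 5574 = 3.046 m³.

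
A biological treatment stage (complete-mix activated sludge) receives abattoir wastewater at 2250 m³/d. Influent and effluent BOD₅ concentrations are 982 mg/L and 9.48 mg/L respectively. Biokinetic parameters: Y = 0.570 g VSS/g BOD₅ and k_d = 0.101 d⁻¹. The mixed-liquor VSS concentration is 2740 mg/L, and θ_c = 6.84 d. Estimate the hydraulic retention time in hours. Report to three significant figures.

τ ≈ 19.6 h

Steady-state biomass mass balance: V·X·(1 + k_d·θ_c) = Y·Q·(S₀ − S)·θ_c, so V = 0.570 × 2250 × (982 − 9.48) × 6.84 / [2740 × (1 + 0.101 × 6.84)] = 8.53×10^6 / 4633 = 1841 m³.
τ = V/Q = 1841/2250 = 0.8184 d, or 19.64 h.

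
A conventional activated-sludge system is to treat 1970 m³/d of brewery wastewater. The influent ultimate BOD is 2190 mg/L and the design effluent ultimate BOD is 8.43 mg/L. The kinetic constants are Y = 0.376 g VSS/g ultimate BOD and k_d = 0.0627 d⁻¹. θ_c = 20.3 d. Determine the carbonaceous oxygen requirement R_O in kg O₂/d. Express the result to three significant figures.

R_O ≈ 3290 kg O₂/d

Correct the yield for decay: Y_obs = Y/(1 + k_d θ_c) = 0.376 / (1 + 0.0627 × 20.3) = 0.376 / 2.273 = 0.1654.
Substrate removed = Q·(S₀ − S) = 1970 m³/d × (2190 − 8.43) g/m³ = 4.3×10^6 g/d = 4298 kg/d.
Net sludge production P_X = 0.1654 × 4298 = 711.0 kg VSS/d.
Carbonaceous O₂ demand = substrate oxidised − cell-mass equivalent = 4298 − 1.42 × 711.0 = 3288 kg O₂/d.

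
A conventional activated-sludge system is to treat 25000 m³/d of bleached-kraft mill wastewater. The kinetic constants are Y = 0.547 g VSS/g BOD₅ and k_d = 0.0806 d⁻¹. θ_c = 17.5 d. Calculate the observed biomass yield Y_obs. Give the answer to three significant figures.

Y_obs ≈ 0.227 g VSS/g BOD₅

The observed yield is Y_obs = Y/(1 + k_d·θ_c) = 0.547 / (1 + 0.0806 × 17.5) = 0.547 / 2.410 = 0.2269 g VSS per g BOD₅ removed.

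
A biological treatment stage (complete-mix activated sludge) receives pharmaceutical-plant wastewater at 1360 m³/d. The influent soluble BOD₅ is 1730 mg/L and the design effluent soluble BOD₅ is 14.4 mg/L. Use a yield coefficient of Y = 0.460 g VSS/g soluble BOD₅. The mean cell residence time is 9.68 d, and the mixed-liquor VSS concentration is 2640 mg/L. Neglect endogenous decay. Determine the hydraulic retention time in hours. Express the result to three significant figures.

With k_d = 0 the design equation reduces to V = Y Q (S₀−S) θ_c / X = 0.460 × 1360 × (1730 − 14.4) × 9.68 / 2640 = 3935 m³.
τ = V/Q = 3935/1360 = 2.894 d, or 69.45 h.

τ ≈ 69.4 h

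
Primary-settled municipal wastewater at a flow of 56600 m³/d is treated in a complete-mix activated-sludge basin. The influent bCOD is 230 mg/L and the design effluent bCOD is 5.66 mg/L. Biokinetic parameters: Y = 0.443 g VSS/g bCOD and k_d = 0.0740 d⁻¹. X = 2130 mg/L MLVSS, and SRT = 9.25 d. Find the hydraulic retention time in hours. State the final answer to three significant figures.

τ ≈ 6.15 h

Steady-state biomass mass balance: V·X·(1 + k_d·θ_c) = Y·Q·(S₀ − S)·θ_c, so V = 0.443 × 56600 × (230 − 5.66) × 9.25 / [2130 × (1 + 0.0740 × 9.25)] = 5.2×10^7 / 3588 = 14502 m³.
HRT = V/Q = 14502 m³ / 56600 m³·d⁻¹ = 0.2562 d × 24 = 6.149 h.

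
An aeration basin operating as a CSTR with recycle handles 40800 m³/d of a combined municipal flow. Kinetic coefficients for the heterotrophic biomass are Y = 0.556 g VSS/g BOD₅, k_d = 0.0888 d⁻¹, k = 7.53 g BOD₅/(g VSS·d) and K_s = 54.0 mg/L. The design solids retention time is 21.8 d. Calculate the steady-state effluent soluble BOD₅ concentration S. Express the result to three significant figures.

S ≈ 1.79 mg/L

From the Monod/SRT balance for a CMAS, S = K_s·(1+k_d θ_c)/[θ_c·(Y k − k_d) − 1] = 54.0 × (1 + 0.0888 × 21.8) / [21.8 × (0.556 × 7.53 − 0.0888) − 1] = 158.5 / 88.33 = 1.795 mg/L.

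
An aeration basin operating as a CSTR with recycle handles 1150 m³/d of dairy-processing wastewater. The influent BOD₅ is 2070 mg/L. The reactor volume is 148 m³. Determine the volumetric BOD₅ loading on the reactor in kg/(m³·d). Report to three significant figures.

L_v = Q S₀ / V = 1150 × 2070 × 10⁻³ / 148.0 = 16.08 kg/(m³·d).

L_v ≈ 16.1 kg BOD₅/(m³·d)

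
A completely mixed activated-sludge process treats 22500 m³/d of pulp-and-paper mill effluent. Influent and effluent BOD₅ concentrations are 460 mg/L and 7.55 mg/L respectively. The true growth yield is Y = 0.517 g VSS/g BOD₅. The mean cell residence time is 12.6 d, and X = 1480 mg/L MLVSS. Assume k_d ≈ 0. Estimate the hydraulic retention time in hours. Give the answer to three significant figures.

V·X = Y·Q·ΔS·θ_c gives V = 0.517 × 22500 × (460 − 7.55) × 12.6 / 1480 = 44808 m³.
HRT = V/Q = 44808 m³ / 22500 m³·d⁻¹ = 1.991 d × 24 = 47.79 h.

τ ≈ 47.8 h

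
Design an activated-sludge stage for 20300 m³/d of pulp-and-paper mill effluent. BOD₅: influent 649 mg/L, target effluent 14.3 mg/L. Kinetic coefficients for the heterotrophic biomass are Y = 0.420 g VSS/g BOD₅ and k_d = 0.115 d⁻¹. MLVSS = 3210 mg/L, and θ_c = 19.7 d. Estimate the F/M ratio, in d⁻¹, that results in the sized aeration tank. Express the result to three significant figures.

From the SRT design equation V = Y Q (S₀−S) θ_c / [X (1 + k_d θ_c)] = 0.420 × 20300 × (649 − 14.3) × 19.7 / [3210 × (1 + 0.115 × 19.7)] = 1.07×10^8 / 10482 = 10170 m³.
Food-to-microorganism ratio F/M = Q S₀ / (V X) = 20300 × 649 / (10170 × 3210) = 0.4036 d⁻¹.

F/M ≈ 0.404 d⁻¹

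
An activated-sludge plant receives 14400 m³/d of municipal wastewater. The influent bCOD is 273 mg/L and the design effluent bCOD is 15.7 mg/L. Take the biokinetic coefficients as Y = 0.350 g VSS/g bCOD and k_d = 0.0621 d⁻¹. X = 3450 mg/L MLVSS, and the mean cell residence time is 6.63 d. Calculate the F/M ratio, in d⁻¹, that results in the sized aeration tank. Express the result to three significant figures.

F/M ≈ 0.645 d⁻¹

Steady-state biomass mass balance: V·X·(1 + k_d·θ_c) = Y·Q·(S₀ − S)·θ_c, so V = 0.350 × 14400 × (273 − 15.7) × 6.63 / [3450 × (1 + 0.0621 × 6.63)] = 8.6×10^6 / 4870 = 1765 m³.
Food-to-microorganism ratio F/M = Q S₀ / (V X) = 14400 × 273 / (1765 × 3450) = 0.6455 d⁻¹.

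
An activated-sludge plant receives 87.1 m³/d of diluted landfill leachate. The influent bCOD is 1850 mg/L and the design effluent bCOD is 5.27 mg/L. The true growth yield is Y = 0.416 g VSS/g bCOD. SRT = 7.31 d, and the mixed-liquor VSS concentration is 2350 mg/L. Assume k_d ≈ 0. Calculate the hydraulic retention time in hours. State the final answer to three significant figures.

With k_d = 0 the design equation reduces to V = Y Q (S₀−S) θ_c / X = 0.416 × 87.1 × (1850 − 5.27) × 7.31 / 2350 = 207.9 m³.
Hydraulic retention time τ = V/Q = 207.9 / 87.1 = 2.387 d = 57.29 h.

τ ≈ 57.3 h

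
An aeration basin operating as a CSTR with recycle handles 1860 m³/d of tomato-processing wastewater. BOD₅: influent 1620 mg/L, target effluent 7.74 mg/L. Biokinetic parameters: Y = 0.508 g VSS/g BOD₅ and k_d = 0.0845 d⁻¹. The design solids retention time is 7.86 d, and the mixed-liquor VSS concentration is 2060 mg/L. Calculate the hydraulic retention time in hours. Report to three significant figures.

τ ≈ 45.1 h

Rearranging the biomass balance for a CMAS with decay, V = Y·Q·ΔS·θ_c / [X·(1+k_d θ_c)] = 0.508 × 1860 × (1620 − 7.74) × 7.86 / [2060 × (1 + 0.0845 × 7.86)] = 1.2×10^7 / 3428 = 3493 m³.
τ = V/Q = 3493/1860 = 1.878 d, or 45.07 h.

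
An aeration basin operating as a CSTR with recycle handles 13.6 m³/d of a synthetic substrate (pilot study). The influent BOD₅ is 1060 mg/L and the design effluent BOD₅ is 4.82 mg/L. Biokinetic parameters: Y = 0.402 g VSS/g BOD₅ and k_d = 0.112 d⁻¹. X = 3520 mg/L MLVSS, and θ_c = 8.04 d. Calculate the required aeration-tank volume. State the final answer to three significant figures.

Steady-state biomass mass balance: V·X·(1 + k_d·θ_c) = Y·Q·(S₀ − S)·θ_c, so V = 0.402 × 13.6 × (1060 − 4.82) × 8.04 / [3520 × (1 + 0.112 × 8.04)] = 4.64×10^4 / 6690 = 6.933 m³.

V ≈ 6.93 m³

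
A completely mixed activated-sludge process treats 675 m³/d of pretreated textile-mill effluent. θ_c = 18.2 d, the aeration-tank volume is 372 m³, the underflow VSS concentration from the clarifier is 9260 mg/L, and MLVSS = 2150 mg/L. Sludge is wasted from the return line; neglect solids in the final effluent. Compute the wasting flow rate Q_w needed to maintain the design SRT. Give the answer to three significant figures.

Q_w ≈ 4.75 m³/d

Q_w = (V·X)/(θ_c X_r) = 372.0 × 2150 / (18.2 × 9260) = 4.746 m³/d.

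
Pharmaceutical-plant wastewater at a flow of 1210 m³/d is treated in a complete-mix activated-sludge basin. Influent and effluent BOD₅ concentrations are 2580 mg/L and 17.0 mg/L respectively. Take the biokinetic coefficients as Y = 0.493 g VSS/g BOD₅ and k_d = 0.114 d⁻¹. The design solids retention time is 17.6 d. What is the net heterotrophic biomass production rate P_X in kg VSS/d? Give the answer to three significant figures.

P_X ≈ 509 kg VSS/d

Observed yield with endogenous decay: Y_obs = Y / (1 + k_d·θ_c) = 0.493 / (1 + 0.114 × 17.6) = 0.493 / 3.006 = 0.1640 g VSS/g BOD₅.
ΔS = 2580 − 17.0 = 2563 mg/L, so the substrate removal rate is 1210 × 2563/1000 = 3101 kg BOD₅/d.
Net biomass production P_X = Y_obs × Q·(S₀ − S) = 0.1640 × 3101 = 508.6 kg VSS/d.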